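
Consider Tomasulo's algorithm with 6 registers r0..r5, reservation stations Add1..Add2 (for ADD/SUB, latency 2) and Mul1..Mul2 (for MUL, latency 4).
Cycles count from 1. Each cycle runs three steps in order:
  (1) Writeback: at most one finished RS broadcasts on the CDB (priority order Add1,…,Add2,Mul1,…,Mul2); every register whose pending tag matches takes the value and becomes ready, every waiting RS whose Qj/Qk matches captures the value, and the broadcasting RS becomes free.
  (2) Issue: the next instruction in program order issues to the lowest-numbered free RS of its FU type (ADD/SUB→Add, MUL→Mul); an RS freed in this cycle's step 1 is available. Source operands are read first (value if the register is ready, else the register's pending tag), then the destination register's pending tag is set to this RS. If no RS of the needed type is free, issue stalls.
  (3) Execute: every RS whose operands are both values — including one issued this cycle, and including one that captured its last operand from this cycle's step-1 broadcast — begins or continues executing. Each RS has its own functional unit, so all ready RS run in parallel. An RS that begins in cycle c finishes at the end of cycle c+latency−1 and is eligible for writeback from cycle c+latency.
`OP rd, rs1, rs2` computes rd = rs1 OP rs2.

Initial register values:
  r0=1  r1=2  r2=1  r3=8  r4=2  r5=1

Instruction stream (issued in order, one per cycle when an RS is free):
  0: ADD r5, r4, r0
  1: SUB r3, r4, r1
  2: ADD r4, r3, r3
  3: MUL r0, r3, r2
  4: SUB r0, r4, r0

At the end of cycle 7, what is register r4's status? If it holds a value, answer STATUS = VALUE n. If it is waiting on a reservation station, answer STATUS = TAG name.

  c1: issue ADD r5<-Add1  regs: r0:1,r1:2,r2:1,r3:8,r4:2,r5:Add1
  c2: issue SUB r3<-Add2  regs: r0:1,r1:2,r2:1,r3:Add2,r4:2,r5:Add1
  c3: CDB Add1=3; issue ADD r4<-Add1  regs: r0:1,r1:2,r2:1,r3:Add2,r4:Add1,r5:3
  c4: CDB Add2=0; issue MUL r0<-Mul1  regs: r0:Mul1,r1:2,r2:1,r3:0,r4:Add1,r5:3
  c5: issue SUB r0<-Add2  regs: r0:Add2,r1:2,r2:1,r3:0,r4:Add1,r5:3
  c6: CDB Add1=0  regs: r0:Add2,r1:2,r2:1,r3:0,r4:0,r5:3
  c7: -  regs: r0:Add2,r1:2,r2:1,r3:0,r4:0,r5:3

STATUS = VALUE 0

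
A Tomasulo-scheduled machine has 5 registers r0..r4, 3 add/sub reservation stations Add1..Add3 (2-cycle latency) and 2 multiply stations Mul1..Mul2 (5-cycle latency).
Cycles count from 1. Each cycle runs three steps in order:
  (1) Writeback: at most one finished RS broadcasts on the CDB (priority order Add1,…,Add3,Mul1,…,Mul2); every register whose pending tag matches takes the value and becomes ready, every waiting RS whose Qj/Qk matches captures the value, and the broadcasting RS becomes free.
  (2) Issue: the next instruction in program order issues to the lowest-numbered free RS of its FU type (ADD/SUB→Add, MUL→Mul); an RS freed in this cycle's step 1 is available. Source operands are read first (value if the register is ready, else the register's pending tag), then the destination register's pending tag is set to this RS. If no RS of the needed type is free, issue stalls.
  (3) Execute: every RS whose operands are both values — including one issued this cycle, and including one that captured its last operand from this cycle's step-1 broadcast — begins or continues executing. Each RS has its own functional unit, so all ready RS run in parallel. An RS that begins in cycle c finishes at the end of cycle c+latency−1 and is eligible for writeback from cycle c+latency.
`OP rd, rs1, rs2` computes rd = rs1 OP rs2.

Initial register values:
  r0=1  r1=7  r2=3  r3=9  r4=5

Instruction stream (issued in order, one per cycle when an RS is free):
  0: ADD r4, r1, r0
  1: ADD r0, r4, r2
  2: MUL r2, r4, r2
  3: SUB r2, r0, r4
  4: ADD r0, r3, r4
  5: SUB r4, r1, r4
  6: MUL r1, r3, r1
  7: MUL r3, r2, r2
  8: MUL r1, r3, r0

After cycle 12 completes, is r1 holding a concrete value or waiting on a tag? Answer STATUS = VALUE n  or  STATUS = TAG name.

cycle 1: issue ADD r4<-Add1 // r0:1,r1:7,r2:3,r3:9,r4:Add1
cycle 2: issue ADD r0<-Add2 // r0:Add2,r1:7,r2:3,r3:9,r4:Add1
cycle 3: CDB Add1=8; issue MUL r2<-Mul1 // r0:Add2,r1:7,r2:Mul1,r3:9,r4:8
cycle 4: issue SUB r2<-Add1 // r0:Add2,r1:7,r2:Add1,r3:9,r4:8
cycle 5: CDB Add2=11; issue ADD r0<-Add2 // r0:Add2,r1:7,r2:Add1,r3:9,r4:8
cycle 6: issue SUB r4<-Add3 // r0:Add2,r1:7,r2:Add1,r3:9,r4:Add3
cycle 7: CDB Add1=3; issue MUL r1<-Mul2 // r0:Add2,r1:Mul2,r2:3,r3:9,r4:Add3
cycle 8: CDB Add2=17; stall // r0:17,r1:Mul2,r2:3,r3:9,r4:Add3
cycle 9: CDB Add3=-1; stall // r0:17,r1:Mul2,r2:3,r3:9,r4:-1
cycle 10: CDB Mul1=24; issue MUL r3<-Mul1 // r0:17,r1:Mul2,r2:3,r3:Mul1,r4:-1
cycle 11: stall // r0:17,r1:Mul2,r2:3,r3:Mul1,r4:-1
cycle 12: CDB Mul2=63; issue MUL r1<-Mul2 // r0:17,r1:Mul2,r2:3,r3:Mul1,r4:-1

STATUS = TAG Mul2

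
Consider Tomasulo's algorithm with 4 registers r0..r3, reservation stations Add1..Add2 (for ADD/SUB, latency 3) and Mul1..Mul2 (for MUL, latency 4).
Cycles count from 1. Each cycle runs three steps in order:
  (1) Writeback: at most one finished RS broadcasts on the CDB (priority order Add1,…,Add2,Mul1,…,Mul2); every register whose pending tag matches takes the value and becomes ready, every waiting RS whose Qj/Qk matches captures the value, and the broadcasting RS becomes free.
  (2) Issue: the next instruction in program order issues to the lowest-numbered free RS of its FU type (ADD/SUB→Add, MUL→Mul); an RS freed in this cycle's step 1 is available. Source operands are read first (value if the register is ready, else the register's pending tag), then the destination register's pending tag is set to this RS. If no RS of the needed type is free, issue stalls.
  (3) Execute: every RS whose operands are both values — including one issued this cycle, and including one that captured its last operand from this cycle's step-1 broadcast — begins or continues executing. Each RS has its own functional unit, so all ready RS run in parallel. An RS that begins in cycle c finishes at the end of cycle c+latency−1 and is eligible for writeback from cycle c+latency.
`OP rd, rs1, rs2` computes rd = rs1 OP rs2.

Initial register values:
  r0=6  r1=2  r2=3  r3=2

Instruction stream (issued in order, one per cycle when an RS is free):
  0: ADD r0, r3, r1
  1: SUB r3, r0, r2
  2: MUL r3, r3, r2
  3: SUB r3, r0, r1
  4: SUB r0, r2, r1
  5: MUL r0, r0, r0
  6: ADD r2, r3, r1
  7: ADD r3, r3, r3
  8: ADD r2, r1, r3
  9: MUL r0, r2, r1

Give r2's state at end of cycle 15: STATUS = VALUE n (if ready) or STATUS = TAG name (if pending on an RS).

STATUS = TAG Add2

c1: issue ADD r0<-Add1 | r0:Add1,r1:2,r2:3,r3:2
c2: issue SUB r3<-Add2 | r0:Add1,r1:2,r2:3,r3:Add2
c3: issue MUL r3<-Mul1 | r0:Add1,r1:2,r2:3,r3:Mul1
c4: CDB Add1=4; issue SUB r3<-Add1 | r0:4,r1:2,r2:3,r3:Add1
c5: stall | r0:4,r1:2,r2:3,r3:Add1
c6: stall | r0:4,r1:2,r2:3,r3:Add1
c7: CDB Add1=2; issue SUB r0<-Add1 | r0:Add1,r1:2,r2:3,r3:2
c8: CDB Add2=1; issue MUL r0<-Mul2 | r0:Mul2,r1:2,r2:3,r3:2
c9: issue ADD r2<-Add2 | r0:Mul2,r1:2,r2:Add2,r3:2
c10: CDB Add1=1; issue ADD r3<-Add1 | r0:Mul2,r1:2,r2:Add2,r3:Add1
c11: stall | r0:Mul2,r1:2,r2:Add2,r3:Add1
c12: CDB Add2=4; issue ADD r2<-Add2 | r0:Mul2,r1:2,r2:Add2,r3:Add1
c13: CDB Add1=4; stall | r0:Mul2,r1:2,r2:Add2,r3:4
c14: CDB Mul1=3; issue MUL r0<-Mul1 | r0:Mul1,r1:2,r2:Add2,r3:4
c15: CDB Mul2=1 | r0:Mul1,r1:2,r2:Add2,r3:4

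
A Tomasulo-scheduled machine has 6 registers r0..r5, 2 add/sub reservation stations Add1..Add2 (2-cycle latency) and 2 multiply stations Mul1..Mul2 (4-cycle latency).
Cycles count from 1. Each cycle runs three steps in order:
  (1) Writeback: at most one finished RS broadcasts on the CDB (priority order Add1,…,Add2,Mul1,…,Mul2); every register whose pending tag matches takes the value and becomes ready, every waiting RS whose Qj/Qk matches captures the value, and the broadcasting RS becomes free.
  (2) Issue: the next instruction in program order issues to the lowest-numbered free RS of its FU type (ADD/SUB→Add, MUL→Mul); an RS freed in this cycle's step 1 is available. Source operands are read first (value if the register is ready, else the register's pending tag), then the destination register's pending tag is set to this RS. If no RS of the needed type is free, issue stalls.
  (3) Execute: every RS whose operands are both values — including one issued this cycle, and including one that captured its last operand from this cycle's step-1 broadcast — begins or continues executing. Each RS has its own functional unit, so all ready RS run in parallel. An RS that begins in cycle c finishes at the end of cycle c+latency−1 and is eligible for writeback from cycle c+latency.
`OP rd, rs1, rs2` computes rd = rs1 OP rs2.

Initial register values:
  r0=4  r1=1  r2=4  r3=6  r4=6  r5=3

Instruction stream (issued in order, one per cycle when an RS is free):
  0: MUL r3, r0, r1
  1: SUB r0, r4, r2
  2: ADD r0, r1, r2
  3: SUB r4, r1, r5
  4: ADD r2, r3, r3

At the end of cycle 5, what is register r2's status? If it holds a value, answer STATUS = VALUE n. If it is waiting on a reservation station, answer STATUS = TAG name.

STATUS = TAG Add2

  c1: issue MUL r3<-Mul1  regs: r0:4,r1:1,r2:4,r3:Mul1,r4:6,r5:3
  c2: issue SUB r0<-Add1  regs: r0:Add1,r1:1,r2:4,r3:Mul1,r4:6,r5:3
  c3: issue ADD r0<-Add2  regs: r0:Add2,r1:1,r2:4,r3:Mul1,r4:6,r5:3
  c4: CDB Add1=2; issue SUB r4<-Add1  regs: r0:Add2,r1:1,r2:4,r3:Mul1,r4:Add1,r5:3
  c5: CDB Add2=5; issue ADD r2<-Add2  regs: r0:5,r1:1,r2:Add2,r3:Mul1,r4:Add1,r5:3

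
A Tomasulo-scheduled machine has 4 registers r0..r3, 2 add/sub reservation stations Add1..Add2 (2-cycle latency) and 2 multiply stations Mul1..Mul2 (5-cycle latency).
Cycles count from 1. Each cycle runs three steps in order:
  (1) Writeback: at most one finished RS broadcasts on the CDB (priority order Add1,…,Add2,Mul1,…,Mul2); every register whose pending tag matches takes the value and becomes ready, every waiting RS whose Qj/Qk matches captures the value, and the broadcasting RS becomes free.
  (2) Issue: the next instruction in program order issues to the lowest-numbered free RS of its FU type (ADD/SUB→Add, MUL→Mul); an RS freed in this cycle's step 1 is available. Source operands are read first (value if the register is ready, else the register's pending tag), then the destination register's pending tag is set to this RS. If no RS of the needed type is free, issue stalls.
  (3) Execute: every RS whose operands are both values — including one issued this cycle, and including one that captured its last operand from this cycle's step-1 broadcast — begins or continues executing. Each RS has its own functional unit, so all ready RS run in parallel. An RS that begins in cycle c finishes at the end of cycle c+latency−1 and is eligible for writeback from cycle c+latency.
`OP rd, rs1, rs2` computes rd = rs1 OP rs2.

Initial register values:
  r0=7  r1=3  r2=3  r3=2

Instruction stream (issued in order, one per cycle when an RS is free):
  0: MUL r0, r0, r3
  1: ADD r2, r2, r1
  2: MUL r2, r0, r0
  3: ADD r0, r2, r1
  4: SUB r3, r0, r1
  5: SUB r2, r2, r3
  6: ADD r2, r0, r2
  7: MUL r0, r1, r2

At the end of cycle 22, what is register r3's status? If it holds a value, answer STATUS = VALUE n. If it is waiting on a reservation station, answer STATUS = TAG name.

STATUS = VALUE 196

  c1: issue MUL r0<-Mul1  regs: r0:Mul1,r1:3,r2:3,r3:2
  c2: issue ADD r2<-Add1  regs: r0:Mul1,r1:3,r2:Add1,r3:2
  c3: issue MUL r2<-Mul2  regs: r0:Mul1,r1:3,r2:Mul2,r3:2
  c4: CDB Add1=6; issue ADD r0<-Add1  regs: r0:Add1,r1:3,r2:Mul2,r3:2
  c5: issue SUB r3<-Add2  regs: r0:Add1,r1:3,r2:Mul2,r3:Add2
  c6: CDB Mul1=14; stall  regs: r0:Add1,r1:3,r2:Mul2,r3:Add2
  c7: stall  regs: r0:Add1,r1:3,r2:Mul2,r3:Add2
  c8: stall  regs: r0:Add1,r1:3,r2:Mul2,r3:Add2
  c9: stall  regs: r0:Add1,r1:3,r2:Mul2,r3:Add2
  c10: stall  regs: r0:Add1,r1:3,r2:Mul2,r3:Add2
  c11: CDB Mul2=196; stall  regs: r0:Add1,r1:3,r2:196,r3:Add2
  c12: stall  regs: r0:Add1,r1:3,r2:196,r3:Add2
  c13: CDB Add1=199; issue SUB r2<-Add1  regs: r0:199,r1:3,r2:Add1,r3:Add2
  c14: stall  regs: r0:199,r1:3,r2:Add1,r3:Add2
  c15: CDB Add2=196; issue ADD r2<-Add2  regs: r0:199,r1:3,r2:Add2,r3:196
  c16: issue MUL r0<-Mul1  regs: r0:Mul1,r1:3,r2:Add2,r3:196
  c17: CDB Add1=0  regs: r0:Mul1,r1:3,r2:Add2,r3:196
  c18: -  regs: r0:Mul1,r1:3,r2:Add2,r3:196
  c19: CDB Add2=199  regs: r0:Mul1,r1:3,r2:199,r3:196
  c20: -  regs: r0:Mul1,r1:3,r2:199,r3:196
  c21: -  regs: r0:Mul1,r1:3,r2:199,r3:196
  c22: -  regs: r0:Mul1,r1:3,r2:199,r3:196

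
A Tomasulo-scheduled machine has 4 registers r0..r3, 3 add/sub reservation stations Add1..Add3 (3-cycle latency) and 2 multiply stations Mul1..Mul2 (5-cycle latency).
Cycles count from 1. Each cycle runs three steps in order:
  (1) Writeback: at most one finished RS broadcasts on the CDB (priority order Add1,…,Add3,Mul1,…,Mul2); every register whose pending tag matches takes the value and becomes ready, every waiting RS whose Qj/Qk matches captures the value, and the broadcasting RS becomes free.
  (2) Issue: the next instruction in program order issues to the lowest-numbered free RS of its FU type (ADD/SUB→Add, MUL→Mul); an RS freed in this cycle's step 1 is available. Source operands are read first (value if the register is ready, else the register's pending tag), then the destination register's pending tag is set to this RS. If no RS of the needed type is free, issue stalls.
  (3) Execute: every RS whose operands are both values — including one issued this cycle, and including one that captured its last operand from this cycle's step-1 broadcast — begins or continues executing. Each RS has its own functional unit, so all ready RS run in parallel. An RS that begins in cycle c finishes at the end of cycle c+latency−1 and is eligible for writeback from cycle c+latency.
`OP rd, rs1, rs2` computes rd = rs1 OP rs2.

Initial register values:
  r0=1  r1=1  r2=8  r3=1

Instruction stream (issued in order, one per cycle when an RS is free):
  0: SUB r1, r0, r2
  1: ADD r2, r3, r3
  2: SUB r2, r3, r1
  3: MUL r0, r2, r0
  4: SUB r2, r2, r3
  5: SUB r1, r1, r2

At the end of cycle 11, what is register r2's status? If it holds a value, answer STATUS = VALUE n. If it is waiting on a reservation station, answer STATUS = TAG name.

STATUS = VALUE 7

c1: issue SUB r1<-Add1 | r0:1,r1:Add1,r2:8,r3:1
c2: issue ADD r2<-Add2 | r0:1,r1:Add1,r2:Add2,r3:1
c3: issue SUB r2<-Add3 | r0:1,r1:Add1,r2:Add3,r3:1
c4: CDB Add1=-7; issue MUL r0<-Mul1 | r0:Mul1,r1:-7,r2:Add3,r3:1
c5: CDB Add2=2; issue SUB r2<-Add1 | r0:Mul1,r1:-7,r2:Add1,r3:1
c6: issue SUB r1<-Add2 | r0:Mul1,r1:Add2,r2:Add1,r3:1
c7: CDB Add3=8 | r0:Mul1,r1:Add2,r2:Add1,r3:1
c8: - | r0:Mul1,r1:Add2,r2:Add1,r3:1
c9: - | r0:Mul1,r1:Add2,r2:Add1,r3:1
c10: CDB Add1=7 | r0:Mul1,r1:Add2,r2:7,r3:1
c11: - | r0:Mul1,r1:Add2,r2:7,r3:1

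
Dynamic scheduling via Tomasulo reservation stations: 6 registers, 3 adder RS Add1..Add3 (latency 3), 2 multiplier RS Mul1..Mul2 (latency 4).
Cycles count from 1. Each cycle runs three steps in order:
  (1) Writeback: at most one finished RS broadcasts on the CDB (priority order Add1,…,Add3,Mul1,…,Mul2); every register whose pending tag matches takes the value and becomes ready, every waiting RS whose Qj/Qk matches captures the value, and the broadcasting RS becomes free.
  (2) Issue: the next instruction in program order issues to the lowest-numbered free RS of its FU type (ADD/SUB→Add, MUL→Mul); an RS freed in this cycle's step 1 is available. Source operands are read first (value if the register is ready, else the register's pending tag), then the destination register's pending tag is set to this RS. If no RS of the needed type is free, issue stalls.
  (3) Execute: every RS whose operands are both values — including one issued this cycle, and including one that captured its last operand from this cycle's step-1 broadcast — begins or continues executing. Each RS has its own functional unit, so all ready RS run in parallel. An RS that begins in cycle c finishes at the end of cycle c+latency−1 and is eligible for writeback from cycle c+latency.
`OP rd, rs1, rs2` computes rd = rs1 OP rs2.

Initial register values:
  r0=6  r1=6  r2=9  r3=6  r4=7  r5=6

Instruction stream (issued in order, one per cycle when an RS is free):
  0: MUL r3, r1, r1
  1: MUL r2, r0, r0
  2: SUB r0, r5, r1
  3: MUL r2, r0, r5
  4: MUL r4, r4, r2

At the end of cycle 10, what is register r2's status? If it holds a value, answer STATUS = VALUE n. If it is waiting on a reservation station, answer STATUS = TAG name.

STATUS = VALUE 0

  c1: issue MUL r3<-Mul1  regs: r0:6,r1:6,r2:9,r3:Mul1,r4:7,r5:6
  c2: issue MUL r2<-Mul2  regs: r0:6,r1:6,r2:Mul2,r3:Mul1,r4:7,r5:6
  c3: issue SUB r0<-Add1  regs: r0:Add1,r1:6,r2:Mul2,r3:Mul1,r4:7,r5:6
  c4: stall  regs: r0:Add1,r1:6,r2:Mul2,r3:Mul1,r4:7,r5:6
  c5: CDB Mul1=36; issue MUL r2<-Mul1  regs: r0:Add1,r1:6,r2:Mul1,r3:36,r4:7,r5:6
  c6: CDB Add1=0; stall  regs: r0:0,r1:6,r2:Mul1,r3:36,r4:7,r5:6
  c7: CDB Mul2=36; issue MUL r4<-Mul2  regs: r0:0,r1:6,r2:Mul1,r3:36,r4:Mul2,r5:6
  c8: -  regs: r0:0,r1:6,r2:Mul1,r3:36,r4:Mul2,r5:6
  c9: -  regs: r0:0,r1:6,r2:Mul1,r3:36,r4:Mul2,r5:6
  c10: CDB Mul1=0  regs: r0:0,r1:6,r2:0,r3:36,r4:Mul2,r5:6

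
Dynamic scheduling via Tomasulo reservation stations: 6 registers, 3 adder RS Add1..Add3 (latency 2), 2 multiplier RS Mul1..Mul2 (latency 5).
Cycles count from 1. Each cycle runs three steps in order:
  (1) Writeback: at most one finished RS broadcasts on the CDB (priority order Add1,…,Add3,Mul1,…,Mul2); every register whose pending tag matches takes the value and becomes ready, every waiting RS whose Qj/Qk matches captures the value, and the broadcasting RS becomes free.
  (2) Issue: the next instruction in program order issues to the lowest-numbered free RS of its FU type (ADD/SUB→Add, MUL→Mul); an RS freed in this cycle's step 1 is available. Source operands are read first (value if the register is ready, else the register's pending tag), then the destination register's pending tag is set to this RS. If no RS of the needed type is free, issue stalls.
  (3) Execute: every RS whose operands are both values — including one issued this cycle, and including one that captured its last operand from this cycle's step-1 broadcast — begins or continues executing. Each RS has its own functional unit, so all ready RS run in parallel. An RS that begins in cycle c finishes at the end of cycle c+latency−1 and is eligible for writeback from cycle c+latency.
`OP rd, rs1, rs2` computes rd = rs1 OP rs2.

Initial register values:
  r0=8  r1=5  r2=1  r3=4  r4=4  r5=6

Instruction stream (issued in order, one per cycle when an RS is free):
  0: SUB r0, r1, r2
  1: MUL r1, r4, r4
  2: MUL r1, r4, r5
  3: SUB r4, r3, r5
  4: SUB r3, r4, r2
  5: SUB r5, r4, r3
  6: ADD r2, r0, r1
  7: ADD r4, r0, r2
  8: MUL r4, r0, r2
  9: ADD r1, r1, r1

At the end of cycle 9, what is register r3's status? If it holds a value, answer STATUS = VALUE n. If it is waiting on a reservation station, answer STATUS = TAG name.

cycle 1: issue SUB r0<-Add1 // r0:Add1,r1:5,r2:1,r3:4,r4:4,r5:6
cycle 2: issue MUL r1<-Mul1 // r0:Add1,r1:Mul1,r2:1,r3:4,r4:4,r5:6
cycle 3: CDB Add1=4; issue MUL r1<-Mul2 // r0:4,r1:Mul2,r2:1,r3:4,r4:4,r5:6
cycle 4: issue SUB r4<-Add1 // r0:4,r1:Mul2,r2:1,r3:4,r4:Add1,r5:6
cycle 5: issue SUB r3<-Add2 // r0:4,r1:Mul2,r2:1,r3:Add2,r4:Add1,r5:6
cycle 6: CDB Add1=-2; issue SUB r5<-Add1 // r0:4,r1:Mul2,r2:1,r3:Add2,r4:-2,r5:Add1
cycle 7: CDB Mul1=16; issue ADD r2<-Add3 // r0:4,r1:Mul2,r2:Add3,r3:Add2,r4:-2,r5:Add1
cycle 8: CDB Add2=-3; issue ADD r4<-Add2 // r0:4,r1:Mul2,r2:Add3,r3:-3,r4:Add2,r5:Add1
cycle 9: CDB Mul2=24; issue MUL r4<-Mul1 // r0:4,r1:24,r2:Add3,r3:-3,r4:Mul1,r5:Add1

STATUS = VALUE -3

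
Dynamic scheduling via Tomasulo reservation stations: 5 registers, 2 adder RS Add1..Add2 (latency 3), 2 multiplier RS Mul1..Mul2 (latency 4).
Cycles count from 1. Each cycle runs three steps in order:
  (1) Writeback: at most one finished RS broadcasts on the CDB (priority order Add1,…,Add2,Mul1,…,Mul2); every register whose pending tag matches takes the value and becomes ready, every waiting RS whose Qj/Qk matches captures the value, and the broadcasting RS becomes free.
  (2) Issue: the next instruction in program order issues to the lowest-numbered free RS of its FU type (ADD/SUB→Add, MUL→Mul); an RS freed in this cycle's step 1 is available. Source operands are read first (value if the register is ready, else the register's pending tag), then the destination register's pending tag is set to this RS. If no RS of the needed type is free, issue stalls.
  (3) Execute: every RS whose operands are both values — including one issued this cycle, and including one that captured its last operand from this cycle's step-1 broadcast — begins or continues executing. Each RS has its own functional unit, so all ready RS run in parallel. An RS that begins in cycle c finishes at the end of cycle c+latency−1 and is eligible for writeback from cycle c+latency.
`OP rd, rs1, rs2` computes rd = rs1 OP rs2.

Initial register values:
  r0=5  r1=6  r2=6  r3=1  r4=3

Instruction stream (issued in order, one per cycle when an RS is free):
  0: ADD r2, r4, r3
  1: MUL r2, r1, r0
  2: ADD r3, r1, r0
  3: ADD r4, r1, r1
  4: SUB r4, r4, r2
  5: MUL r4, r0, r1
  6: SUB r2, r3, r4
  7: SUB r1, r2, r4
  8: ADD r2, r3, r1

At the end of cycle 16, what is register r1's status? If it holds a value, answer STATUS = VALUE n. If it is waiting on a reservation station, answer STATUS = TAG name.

  c1: issue ADD r2<-Add1  regs: r0:5,r1:6,r2:Add1,r3:1,r4:3
  c2: issue MUL r2<-Mul1  regs: r0:5,r1:6,r2:Mul1,r3:1,r4:3
  c3: issue ADD r3<-Add2  regs: r0:5,r1:6,r2:Mul1,r3:Add2,r4:3
  c4: CDB Add1=4; issue ADD r4<-Add1  regs: r0:5,r1:6,r2:Mul1,r3:Add2,r4:Add1
  c5: stall  regs: r0:5,r1:6,r2:Mul1,r3:Add2,r4:Add1
  c6: CDB Add2=11; issue SUB r4<-Add2  regs: r0:5,r1:6,r2:Mul1,r3:11,r4:Add2
  c7: CDB Add1=12; issue MUL r4<-Mul2  regs: r0:5,r1:6,r2:Mul1,r3:11,r4:Mul2
  c8: CDB Mul1=30; issue SUB r2<-Add1  regs: r0:5,r1:6,r2:Add1,r3:11,r4:Mul2
  c9: stall  regs: r0:5,r1:6,r2:Add1,r3:11,r4:Mul2
  c10: stall  regs: r0:5,r1:6,r2:Add1,r3:11,r4:Mul2
  c11: CDB Add2=-18; issue SUB r1<-Add2  regs: r0:5,r1:Add2,r2:Add1,r3:11,r4:Mul2
  c12: CDB Mul2=30; stall  regs: r0:5,r1:Add2,r2:Add1,r3:11,r4:30
  c13: stall  regs: r0:5,r1:Add2,r2:Add1,r3:11,r4:30
  c14: stall  regs: r0:5,r1:Add2,r2:Add1,r3:11,r4:30
  c15: CDB Add1=-19; issue ADD r2<-Add1  regs: r0:5,r1:Add2,r2:Add1,r3:11,r4:30
  c16: -  regs: r0:5,r1:Add2,r2:Add1,r3:11,r4:30

STATUS = TAG Add2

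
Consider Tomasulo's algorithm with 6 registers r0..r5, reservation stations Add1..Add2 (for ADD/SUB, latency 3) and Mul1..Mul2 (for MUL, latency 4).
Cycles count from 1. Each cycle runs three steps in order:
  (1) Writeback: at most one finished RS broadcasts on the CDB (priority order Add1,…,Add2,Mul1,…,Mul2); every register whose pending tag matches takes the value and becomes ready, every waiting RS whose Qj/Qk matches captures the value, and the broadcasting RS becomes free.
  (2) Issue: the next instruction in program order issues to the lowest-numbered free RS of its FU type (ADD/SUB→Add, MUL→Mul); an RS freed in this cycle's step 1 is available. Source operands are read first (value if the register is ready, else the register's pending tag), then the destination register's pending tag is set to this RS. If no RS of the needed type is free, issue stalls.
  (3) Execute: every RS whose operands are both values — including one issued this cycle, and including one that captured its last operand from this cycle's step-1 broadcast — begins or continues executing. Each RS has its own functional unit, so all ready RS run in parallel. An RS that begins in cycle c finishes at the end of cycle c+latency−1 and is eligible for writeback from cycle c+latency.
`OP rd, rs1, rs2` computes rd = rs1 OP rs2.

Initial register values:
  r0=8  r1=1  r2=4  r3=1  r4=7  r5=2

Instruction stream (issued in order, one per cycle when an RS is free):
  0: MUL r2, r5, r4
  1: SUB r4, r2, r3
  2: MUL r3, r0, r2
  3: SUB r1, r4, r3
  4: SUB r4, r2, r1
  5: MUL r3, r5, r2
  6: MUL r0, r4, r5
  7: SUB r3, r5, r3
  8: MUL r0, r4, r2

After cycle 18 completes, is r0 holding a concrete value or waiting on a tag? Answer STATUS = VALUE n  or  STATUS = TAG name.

STATUS = TAG Mul1

cycle 1: issue MUL r2<-Mul1 // r0:8,r1:1,r2:Mul1,r3:1,r4:7,r5:2
cycle 2: issue SUB r4<-Add1 // r0:8,r1:1,r2:Mul1,r3:1,r4:Add1,r5:2
cycle 3: issue MUL r3<-Mul2 // r0:8,r1:1,r2:Mul1,r3:Mul2,r4:Add1,r5:2
cycle 4: issue SUB r1<-Add2 // r0:8,r1:Add2,r2:Mul1,r3:Mul2,r4:Add1,r5:2
cycle 5: CDB Mul1=14; stall // r0:8,r1:Add2,r2:14,r3:Mul2,r4:Add1,r5:2
cycle 6: stall // r0:8,r1:Add2,r2:14,r3:Mul2,r4:Add1,r5:2
cycle 7: stall // r0:8,r1:Add2,r2:14,r3:Mul2,r4:Add1,r5:2
cycle 8: CDB Add1=13; issue SUB r4<-Add1 // r0:8,r1:Add2,r2:14,r3:Mul2,r4:Add1,r5:2
cycle 9: CDB Mul2=112; issue MUL r3<-Mul1 // r0:8,r1:Add2,r2:14,r3:Mul1,r4:Add1,r5:2
cycle 10: issue MUL r0<-Mul2 // r0:Mul2,r1:Add2,r2:14,r3:Mul1,r4:Add1,r5:2
cycle 11: stall // r0:Mul2,r1:Add2,r2:14,r3:Mul1,r4:Add1,r5:2
cycle 12: CDB Add2=-99; issue SUB r3<-Add2 // r0:Mul2,r1:-99,r2:14,r3:Add2,r4:Add1,r5:2
cycle 13: CDB Mul1=28; issue MUL r0<-Mul1 // r0:Mul1,r1:-99,r2:14,r3:Add2,r4:Add1,r5:2
cycle 14: - // r0:Mul1,r1:-99,r2:14,r3:Add2,r4:Add1,r5:2
cycle 15: CDB Add1=113 // r0:Mul1,r1:-99,r2:14,r3:Add2,r4:113,r5:2
cycle 16: CDB Add2=-26 // r0:Mul1,r1:-99,r2:14,r3:-26,r4:113,r5:2
cycle 17: - // r0:Mul1,r1:-99,r2:14,r3:-26,r4:113,r5:2
cycle 18: - // r0:Mul1,r1:-99,r2:14,r3:-26,r4:113,r5:2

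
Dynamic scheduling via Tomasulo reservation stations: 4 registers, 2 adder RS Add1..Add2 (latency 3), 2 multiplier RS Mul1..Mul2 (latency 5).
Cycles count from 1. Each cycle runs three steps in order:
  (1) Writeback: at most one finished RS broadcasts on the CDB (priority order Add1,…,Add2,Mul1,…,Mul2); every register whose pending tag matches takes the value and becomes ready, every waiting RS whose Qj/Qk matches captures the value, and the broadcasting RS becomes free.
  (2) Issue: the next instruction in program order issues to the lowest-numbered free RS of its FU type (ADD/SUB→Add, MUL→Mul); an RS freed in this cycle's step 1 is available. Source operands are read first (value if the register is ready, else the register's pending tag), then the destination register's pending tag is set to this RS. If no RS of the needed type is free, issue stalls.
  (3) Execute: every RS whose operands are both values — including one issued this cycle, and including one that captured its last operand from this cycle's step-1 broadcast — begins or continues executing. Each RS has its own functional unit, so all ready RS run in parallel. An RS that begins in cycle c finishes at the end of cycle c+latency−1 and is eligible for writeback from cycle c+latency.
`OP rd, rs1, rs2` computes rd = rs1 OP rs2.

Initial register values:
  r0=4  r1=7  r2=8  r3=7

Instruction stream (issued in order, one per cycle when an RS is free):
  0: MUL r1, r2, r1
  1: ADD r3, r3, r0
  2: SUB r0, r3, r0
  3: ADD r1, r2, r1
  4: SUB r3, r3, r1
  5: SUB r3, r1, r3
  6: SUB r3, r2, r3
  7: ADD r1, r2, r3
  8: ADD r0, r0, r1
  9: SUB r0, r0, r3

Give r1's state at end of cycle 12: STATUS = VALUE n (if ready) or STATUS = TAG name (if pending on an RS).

  c1: issue MUL r1<-Mul1  regs: r0:4,r1:Mul1,r2:8,r3:7
  c2: issue ADD r3<-Add1  regs: r0:4,r1:Mul1,r2:8,r3:Add1
  c3: issue SUB r0<-Add2  regs: r0:Add2,r1:Mul1,r2:8,r3:Add1
  c4: stall  regs: r0:Add2,r1:Mul1,r2:8,r3:Add1
  c5: CDB Add1=11; issue ADD r1<-Add1  regs: r0:Add2,r1:Add1,r2:8,r3:11
  c6: CDB Mul1=56; stall  regs: r0:Add2,r1:Add1,r2:8,r3:11
  c7: stall  regs: r0:Add2,r1:Add1,r2:8,r3:11
  c8: CDB Add2=7; issue SUB r3<-Add2  regs: r0:7,r1:Add1,r2:8,r3:Add2
  c9: CDB Add1=64; issue SUB r3<-Add1  regs: r0:7,r1:64,r2:8,r3:Add1
  c10: stall  regs: r0:7,r1:64,r2:8,r3:Add1
  c11: stall  regs: r0:7,r1:64,r2:8,r3:Add1
  c12: CDB Add2=-53; issue SUB r3<-Add2  regs: r0:7,r1:64,r2:8,r3:Add2

STATUS = VALUE 64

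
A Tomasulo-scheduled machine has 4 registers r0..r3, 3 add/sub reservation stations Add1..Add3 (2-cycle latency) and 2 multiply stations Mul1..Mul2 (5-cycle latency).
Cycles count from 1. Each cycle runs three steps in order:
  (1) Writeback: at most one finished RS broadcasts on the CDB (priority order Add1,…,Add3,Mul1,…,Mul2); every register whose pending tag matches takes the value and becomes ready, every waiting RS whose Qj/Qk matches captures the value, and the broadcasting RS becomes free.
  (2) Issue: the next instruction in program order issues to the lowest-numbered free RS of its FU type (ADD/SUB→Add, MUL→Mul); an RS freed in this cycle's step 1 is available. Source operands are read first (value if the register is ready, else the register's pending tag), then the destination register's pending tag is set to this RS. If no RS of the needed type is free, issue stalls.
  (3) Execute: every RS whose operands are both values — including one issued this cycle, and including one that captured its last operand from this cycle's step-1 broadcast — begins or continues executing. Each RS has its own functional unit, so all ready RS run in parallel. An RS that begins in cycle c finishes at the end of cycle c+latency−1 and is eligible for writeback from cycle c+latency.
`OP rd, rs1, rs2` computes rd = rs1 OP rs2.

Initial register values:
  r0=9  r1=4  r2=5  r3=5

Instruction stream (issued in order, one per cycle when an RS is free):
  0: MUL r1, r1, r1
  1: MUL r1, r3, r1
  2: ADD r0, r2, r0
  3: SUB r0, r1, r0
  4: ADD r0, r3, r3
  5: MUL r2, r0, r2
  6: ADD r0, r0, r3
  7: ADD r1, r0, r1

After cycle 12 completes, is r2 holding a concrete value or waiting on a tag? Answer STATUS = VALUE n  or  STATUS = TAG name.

c1: issue MUL r1<-Mul1 | r0:9,r1:Mul1,r2:5,r3:5
c2: issue MUL r1<-Mul2 | r0:9,r1:Mul2,r2:5,r3:5
c3: issue ADD r0<-Add1 | r0:Add1,r1:Mul2,r2:5,r3:5
c4: issue SUB r0<-Add2 | r0:Add2,r1:Mul2,r2:5,r3:5
c5: CDB Add1=14; issue ADD r0<-Add1 | r0:Add1,r1:Mul2,r2:5,r3:5
c6: CDB Mul1=16; issue MUL r2<-Mul1 | r0:Add1,r1:Mul2,r2:Mul1,r3:5
c7: CDB Add1=10; issue ADD r0<-Add1 | r0:Add1,r1:Mul2,r2:Mul1,r3:5
c8: issue ADD r1<-Add3 | r0:Add1,r1:Add3,r2:Mul1,r3:5
c9: CDB Add1=15 | r0:15,r1:Add3,r2:Mul1,r3:5
c10: - | r0:15,r1:Add3,r2:Mul1,r3:5
c11: CDB Mul2=80 | r0:15,r1:Add3,r2:Mul1,r3:5
c12: CDB Mul1=50 | r0:15,r1:Add3,r2:50,r3:5

STATUS = VALUE 50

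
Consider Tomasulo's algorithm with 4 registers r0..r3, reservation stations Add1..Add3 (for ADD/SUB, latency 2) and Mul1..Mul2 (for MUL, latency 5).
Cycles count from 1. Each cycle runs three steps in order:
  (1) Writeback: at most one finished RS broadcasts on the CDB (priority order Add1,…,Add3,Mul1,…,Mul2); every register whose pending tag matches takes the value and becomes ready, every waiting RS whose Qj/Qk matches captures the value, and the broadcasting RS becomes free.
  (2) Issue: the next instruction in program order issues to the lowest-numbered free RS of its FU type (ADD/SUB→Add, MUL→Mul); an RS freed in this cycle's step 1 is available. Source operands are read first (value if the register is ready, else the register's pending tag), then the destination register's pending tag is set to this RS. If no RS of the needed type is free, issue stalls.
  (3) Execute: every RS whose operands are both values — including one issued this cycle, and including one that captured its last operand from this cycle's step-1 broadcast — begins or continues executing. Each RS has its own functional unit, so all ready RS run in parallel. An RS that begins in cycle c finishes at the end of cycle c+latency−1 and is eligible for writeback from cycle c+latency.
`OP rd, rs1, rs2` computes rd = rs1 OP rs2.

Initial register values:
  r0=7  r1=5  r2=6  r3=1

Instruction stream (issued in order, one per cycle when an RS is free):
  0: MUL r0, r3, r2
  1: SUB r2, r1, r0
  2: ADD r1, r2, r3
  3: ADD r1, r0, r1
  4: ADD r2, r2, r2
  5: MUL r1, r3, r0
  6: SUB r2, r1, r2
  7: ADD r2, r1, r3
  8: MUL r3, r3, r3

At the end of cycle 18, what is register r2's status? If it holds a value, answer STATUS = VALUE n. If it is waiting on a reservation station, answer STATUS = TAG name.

STATUS = VALUE 7

c1: issue MUL r0<-Mul1 | r0:Mul1,r1:5,r2:6,r3:1
c2: issue SUB r2<-Add1 | r0:Mul1,r1:5,r2:Add1,r3:1
c3: issue ADD r1<-Add2 | r0:Mul1,r1:Add2,r2:Add1,r3:1
c4: issue ADD r1<-Add3 | r0:Mul1,r1:Add3,r2:Add1,r3:1
c5: stall | r0:Mul1,r1:Add3,r2:Add1,r3:1
c6: CDB Mul1=6; stall | r0:6,r1:Add3,r2:Add1,r3:1
c7: stall | r0:6,r1:Add3,r2:Add1,r3:1
c8: CDB Add1=-1; issue ADD r2<-Add1 | r0:6,r1:Add3,r2:Add1,r3:1
c9: issue MUL r1<-Mul1 | r0:6,r1:Mul1,r2:Add1,r3:1
c10: CDB Add1=-2; issue SUB r2<-Add1 | r0:6,r1:Mul1,r2:Add1,r3:1
c11: CDB Add2=0; issue ADD r2<-Add2 | r0:6,r1:Mul1,r2:Add2,r3:1
c12: issue MUL r3<-Mul2 | r0:6,r1:Mul1,r2:Add2,r3:Mul2
c13: CDB Add3=6 | r0:6,r1:Mul1,r2:Add2,r3:Mul2
c14: CDB Mul1=6 | r0:6,r1:6,r2:Add2,r3:Mul2
c15: - | r0:6,r1:6,r2:Add2,r3:Mul2
c16: CDB Add1=8 | r0:6,r1:6,r2:Add2,r3:Mul2
c17: CDB Add2=7 | r0:6,r1:6,r2:7,r3:Mul2
c18: CDB Mul2=1 | r0:6,r1:6,r2:7,r3:1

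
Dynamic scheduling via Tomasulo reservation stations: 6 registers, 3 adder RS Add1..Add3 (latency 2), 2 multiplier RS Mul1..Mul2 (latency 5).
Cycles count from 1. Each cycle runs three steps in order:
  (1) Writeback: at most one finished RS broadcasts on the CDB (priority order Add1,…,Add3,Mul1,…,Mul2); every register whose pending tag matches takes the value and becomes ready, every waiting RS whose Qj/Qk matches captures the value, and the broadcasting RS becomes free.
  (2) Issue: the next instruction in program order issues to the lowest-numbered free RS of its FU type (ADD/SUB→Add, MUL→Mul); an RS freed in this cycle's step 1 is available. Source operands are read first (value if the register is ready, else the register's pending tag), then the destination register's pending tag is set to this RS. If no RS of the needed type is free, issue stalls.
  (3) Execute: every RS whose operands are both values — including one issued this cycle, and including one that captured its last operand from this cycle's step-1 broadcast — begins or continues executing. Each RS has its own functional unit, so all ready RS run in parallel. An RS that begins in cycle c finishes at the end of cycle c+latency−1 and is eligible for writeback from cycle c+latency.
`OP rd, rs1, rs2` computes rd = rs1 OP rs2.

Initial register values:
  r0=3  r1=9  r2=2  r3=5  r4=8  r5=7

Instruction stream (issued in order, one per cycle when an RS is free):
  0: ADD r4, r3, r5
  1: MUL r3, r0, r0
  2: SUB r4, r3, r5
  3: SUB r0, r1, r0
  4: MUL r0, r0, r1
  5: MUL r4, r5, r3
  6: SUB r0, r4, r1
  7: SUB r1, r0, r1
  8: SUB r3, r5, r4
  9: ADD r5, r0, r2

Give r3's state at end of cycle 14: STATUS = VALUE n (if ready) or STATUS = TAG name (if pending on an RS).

cycle 1: issue ADD r4<-Add1 // r0:3,r1:9,r2:2,r3:5,r4:Add1,r5:7
cycle 2: issue MUL r3<-Mul1 // r0:3,r1:9,r2:2,r3:Mul1,r4:Add1,r5:7
cycle 3: CDB Add1=12; issue SUB r4<-Add1 // r0:3,r1:9,r2:2,r3:Mul1,r4:Add1,r5:7
cycle 4: issue SUB r0<-Add2 // r0:Add2,r1:9,r2:2,r3:Mul1,r4:Add1,r5:7
cycle 5: issue MUL r0<-Mul2 // r0:Mul2,r1:9,r2:2,r3:Mul1,r4:Add1,r5:7
cycle 6: CDB Add2=6; stall // r0:Mul2,r1:9,r2:2,r3:Mul1,r4:Add1,r5:7
cycle 7: CDB Mul1=9; issue MUL r4<-Mul1 // r0:Mul2,r1:9,r2:2,r3:9,r4:Mul1,r5:7
cycle 8: issue SUB r0<-Add2 // r0:Add2,r1:9,r2:2,r3:9,r4:Mul1,r5:7
cycle 9: CDB Add1=2; issue SUB r1<-Add1 // r0:Add2,r1:Add1,r2:2,r3:9,r4:Mul1,r5:7
cycle 10: issue SUB r3<-Add3 // r0:Add2,r1:Add1,r2:2,r3:Add3,r4:Mul1,r5:7
cycle 11: CDB Mul2=54; stall // r0:Add2,r1:Add1,r2:2,r3:Add3,r4:Mul1,r5:7
cycle 12: CDB Mul1=63; stall // r0:Add2,r1:Add1,r2:2,r3:Add3,r4:63,r5:7
cycle 13: stall // r0:Add2,r1:Add1,r2:2,r3:Add3,r4:63,r5:7
cycle 14: CDB Add2=54; issue ADD r5<-Add2 // r0:54,r1:Add1,r2:2,r3:Add3,r4:63,r5:Add2

STATUS = TAG Add3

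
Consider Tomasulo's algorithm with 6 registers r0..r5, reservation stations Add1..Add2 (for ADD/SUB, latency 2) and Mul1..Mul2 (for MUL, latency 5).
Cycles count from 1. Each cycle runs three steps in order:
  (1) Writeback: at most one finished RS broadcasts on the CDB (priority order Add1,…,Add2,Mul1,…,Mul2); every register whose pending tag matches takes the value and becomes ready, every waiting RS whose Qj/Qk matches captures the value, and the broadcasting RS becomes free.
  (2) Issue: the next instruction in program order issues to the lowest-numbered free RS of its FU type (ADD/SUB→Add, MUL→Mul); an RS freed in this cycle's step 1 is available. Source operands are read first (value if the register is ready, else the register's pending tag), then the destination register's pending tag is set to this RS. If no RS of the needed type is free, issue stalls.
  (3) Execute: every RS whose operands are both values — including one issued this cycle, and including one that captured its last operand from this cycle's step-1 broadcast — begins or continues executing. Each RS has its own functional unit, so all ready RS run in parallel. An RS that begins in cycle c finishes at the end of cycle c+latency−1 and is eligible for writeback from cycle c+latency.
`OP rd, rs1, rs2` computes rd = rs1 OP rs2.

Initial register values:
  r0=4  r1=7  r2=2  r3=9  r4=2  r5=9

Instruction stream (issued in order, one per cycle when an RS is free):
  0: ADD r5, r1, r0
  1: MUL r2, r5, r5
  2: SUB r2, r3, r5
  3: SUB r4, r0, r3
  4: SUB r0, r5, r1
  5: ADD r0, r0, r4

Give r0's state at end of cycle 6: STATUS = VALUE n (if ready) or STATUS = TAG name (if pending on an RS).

cycle 1: issue ADD r5<-Add1 // r0:4,r1:7,r2:2,r3:9,r4:2,r5:Add1
cycle 2: issue MUL r2<-Mul1 // r0:4,r1:7,r2:Mul1,r3:9,r4:2,r5:Add1
cycle 3: CDB Add1=11; issue SUB r2<-Add1 // r0:4,r1:7,r2:Add1,r3:9,r4:2,r5:11
cycle 4: issue SUB r4<-Add2 // r0:4,r1:7,r2:Add1,r3:9,r4:Add2,r5:11
cycle 5: CDB Add1=-2; issue SUB r0<-Add1 // r0:Add1,r1:7,r2:-2,r3:9,r4:Add2,r5:11
cycle 6: CDB Add2=-5; issue ADD r0<-Add2 // r0:Add2,r1:7,r2:-2,r3:9,r4:-5,r5:11

STATUS = TAG Add2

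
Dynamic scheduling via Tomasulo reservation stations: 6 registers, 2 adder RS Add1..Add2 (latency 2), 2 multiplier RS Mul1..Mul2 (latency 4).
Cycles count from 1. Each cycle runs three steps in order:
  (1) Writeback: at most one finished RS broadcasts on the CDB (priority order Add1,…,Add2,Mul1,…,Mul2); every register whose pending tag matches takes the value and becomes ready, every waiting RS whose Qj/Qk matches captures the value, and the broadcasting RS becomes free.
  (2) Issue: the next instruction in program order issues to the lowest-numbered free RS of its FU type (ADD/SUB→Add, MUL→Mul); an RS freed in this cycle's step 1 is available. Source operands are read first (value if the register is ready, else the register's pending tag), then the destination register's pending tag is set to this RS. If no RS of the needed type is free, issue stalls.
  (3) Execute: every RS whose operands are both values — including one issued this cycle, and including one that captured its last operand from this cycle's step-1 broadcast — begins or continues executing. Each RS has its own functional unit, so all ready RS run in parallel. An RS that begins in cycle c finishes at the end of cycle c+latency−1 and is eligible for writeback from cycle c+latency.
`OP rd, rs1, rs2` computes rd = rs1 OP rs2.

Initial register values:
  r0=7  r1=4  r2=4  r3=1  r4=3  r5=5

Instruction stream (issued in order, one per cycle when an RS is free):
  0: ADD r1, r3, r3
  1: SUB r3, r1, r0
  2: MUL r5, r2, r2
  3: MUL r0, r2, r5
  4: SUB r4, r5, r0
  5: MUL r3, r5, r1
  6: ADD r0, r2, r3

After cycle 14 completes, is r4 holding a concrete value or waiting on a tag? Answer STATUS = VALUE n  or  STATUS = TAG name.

  c1: issue ADD r1<-Add1  regs: r0:7,r1:Add1,r2:4,r3:1,r4:3,r5:5
  c2: issue SUB r3<-Add2  regs: r0:7,r1:Add1,r2:4,r3:Add2,r4:3,r5:5
  c3: CDB Add1=2; issue MUL r5<-Mul1  regs: r0:7,r1:2,r2:4,r3:Add2,r4:3,r5:Mul1
  c4: issue MUL r0<-Mul2  regs: r0:Mul2,r1:2,r2:4,r3:Add2,r4:3,r5:Mul1
  c5: CDB Add2=-5; issue SUB r4<-Add1  regs: r0:Mul2,r1:2,r2:4,r3:-5,r4:Add1,r5:Mul1
  c6: stall  regs: r0:Mul2,r1:2,r2:4,r3:-5,r4:Add1,r5:Mul1
  c7: CDB Mul1=16; issue MUL r3<-Mul1  regs: r0:Mul2,r1:2,r2:4,r3:Mul1,r4:Add1,r5:16
  c8: issue ADD r0<-Add2  regs: r0:Add2,r1:2,r2:4,r3:Mul1,r4:Add1,r5:16
  c9: -  regs: r0:Add2,r1:2,r2:4,r3:Mul1,r4:Add1,r5:16
  c10: -  regs: r0:Add2,r1:2,r2:4,r3:Mul1,r4:Add1,r5:16
  c11: CDB Mul1=32  regs: r0:Add2,r1:2,r2:4,r3:32,r4:Add1,r5:16
  c12: CDB Mul2=64  regs: r0:Add2,r1:2,r2:4,r3:32,r4:Add1,r5:16
  c13: CDB Add2=36  regs: r0:36,r1:2,r2:4,r3:32,r4:Add1,r5:16
  c14: CDB Add1=-48  regs: r0:36,r1:2,r2:4,r3:32,r4:-48,r5:16

STATUS = VALUE -48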